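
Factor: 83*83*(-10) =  - 2^1 * 5^1 * 83^2 = - 68890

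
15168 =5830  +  9338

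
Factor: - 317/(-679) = 7^( - 1)*97^( - 1)*317^1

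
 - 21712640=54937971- 76650611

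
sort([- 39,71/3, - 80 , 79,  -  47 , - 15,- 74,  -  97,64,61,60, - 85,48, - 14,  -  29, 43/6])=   [ - 97 , - 85,  -  80 , - 74,  -  47, - 39, - 29, - 15 , -14,43/6,71/3, 48,60,  61,64, 79]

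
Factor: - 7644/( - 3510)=2^1 * 3^(- 2)*5^( - 1) * 7^2 = 98/45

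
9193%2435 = 1888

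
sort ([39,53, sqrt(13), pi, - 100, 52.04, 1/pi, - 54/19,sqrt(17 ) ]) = [ - 100,-54/19,1/pi, pi , sqrt( 13),sqrt( 17), 39, 52.04, 53 ]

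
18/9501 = 6/3167 = 0.00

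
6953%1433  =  1221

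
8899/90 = 98 + 79/90  =  98.88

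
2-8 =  - 6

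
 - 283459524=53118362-336577886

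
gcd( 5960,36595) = 5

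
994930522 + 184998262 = 1179928784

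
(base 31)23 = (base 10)65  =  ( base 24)2H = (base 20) 35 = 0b1000001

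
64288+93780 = 158068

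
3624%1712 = 200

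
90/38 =2 + 7/19 = 2.37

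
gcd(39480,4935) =4935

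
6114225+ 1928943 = 8043168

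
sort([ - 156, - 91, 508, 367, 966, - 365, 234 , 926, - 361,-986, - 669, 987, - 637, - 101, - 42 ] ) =[  -  986,-669, - 637, - 365, - 361, - 156, - 101, - 91,  -  42 , 234, 367,508, 926, 966, 987] 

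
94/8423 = 94/8423 = 0.01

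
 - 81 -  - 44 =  - 37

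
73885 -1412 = 72473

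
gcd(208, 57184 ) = 16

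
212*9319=1975628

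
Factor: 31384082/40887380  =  2^( - 1) *5^(-1 )*17^( - 1)* 53^ (-1)* 2269^( - 1)*15692041^1 = 15692041/20443690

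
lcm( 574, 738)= 5166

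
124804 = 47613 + 77191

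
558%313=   245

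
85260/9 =28420/3 =9473.33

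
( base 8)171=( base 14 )89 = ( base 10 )121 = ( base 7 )232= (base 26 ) 4h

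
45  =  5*9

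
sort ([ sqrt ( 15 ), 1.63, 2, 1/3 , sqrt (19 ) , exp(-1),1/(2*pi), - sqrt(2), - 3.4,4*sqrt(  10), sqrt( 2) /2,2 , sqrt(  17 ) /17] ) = [  -  3.4, - sqrt( 2),1/ (2*pi), sqrt( 17 ) /17,1/3, exp(-1), sqrt(2 ) /2,1.63, 2,2, sqrt(15 ),  sqrt(19),4*sqrt(10)] 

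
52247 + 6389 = 58636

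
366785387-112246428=254538959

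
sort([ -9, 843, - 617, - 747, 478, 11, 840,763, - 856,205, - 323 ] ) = [ - 856, - 747, - 617,-323,-9, 11, 205, 478, 763, 840, 843]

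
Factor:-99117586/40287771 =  - 2^1*3^ ( - 2)*19^( - 1)*5701^1*8693^1*235601^( - 1)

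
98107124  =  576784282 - 478677158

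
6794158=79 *86002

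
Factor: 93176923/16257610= 2^( - 1)*5^ ( - 1 ) * 7^1*17^( - 1)*95633^(-1) *13310989^1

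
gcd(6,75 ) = 3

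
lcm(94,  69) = 6486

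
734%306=122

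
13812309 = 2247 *6147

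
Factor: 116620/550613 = 2^2*5^1*7^1 * 661^( - 1) = 140/661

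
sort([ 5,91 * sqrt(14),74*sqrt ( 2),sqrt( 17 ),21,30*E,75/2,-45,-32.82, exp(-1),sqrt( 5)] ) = [ - 45  , - 32.82,exp(-1),sqrt(5) , sqrt( 17),5,21 , 75/2,30*E,74*sqrt(2 ),91*sqrt(14 ) ] 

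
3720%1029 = 633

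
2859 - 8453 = -5594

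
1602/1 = 1602 = 1602.00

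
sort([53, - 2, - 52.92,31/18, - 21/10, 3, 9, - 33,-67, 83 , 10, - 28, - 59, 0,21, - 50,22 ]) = [-67, - 59 , - 52.92, - 50 , - 33,-28, - 21/10,-2,0, 31/18,  3, 9, 10, 21, 22, 53 , 83]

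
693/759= 21/23 = 0.91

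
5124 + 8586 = 13710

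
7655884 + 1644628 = 9300512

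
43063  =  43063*1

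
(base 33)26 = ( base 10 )72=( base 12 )60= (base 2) 1001000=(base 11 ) 66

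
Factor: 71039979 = 3^2*7893331^1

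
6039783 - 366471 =5673312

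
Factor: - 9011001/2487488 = -2^( - 6)*3^1*761^1*3947^1 *38867^( - 1) 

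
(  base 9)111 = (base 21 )47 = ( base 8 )133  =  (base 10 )91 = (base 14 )67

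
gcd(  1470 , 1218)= 42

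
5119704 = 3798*1348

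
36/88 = 9/22 = 0.41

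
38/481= 38/481 = 0.08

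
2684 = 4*671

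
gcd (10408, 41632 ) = 10408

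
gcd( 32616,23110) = 2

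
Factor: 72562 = 2^1*7^1 * 71^1*73^1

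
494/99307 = 38/7639 = 0.00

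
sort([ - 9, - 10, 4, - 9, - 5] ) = [ - 10, - 9 , - 9 , - 5,4]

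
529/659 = 529/659 = 0.80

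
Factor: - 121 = -11^2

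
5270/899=5+ 25/29  =  5.86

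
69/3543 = 23/1181 = 0.02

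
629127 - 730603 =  - 101476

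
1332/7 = 190 + 2/7 = 190.29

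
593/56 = 10+33/56 = 10.59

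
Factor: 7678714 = 2^1*97^1*39581^1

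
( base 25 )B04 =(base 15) 2089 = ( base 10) 6879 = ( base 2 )1101011011111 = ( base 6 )51503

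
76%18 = 4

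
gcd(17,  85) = 17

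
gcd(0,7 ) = 7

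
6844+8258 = 15102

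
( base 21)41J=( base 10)1804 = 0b11100001100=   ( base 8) 3414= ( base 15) 804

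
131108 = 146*898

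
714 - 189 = 525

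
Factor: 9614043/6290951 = 3^2*37^1*28871^1*6290951^( - 1)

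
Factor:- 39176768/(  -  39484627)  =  2^6*7^ ( - 1)*13^(-1)*269^( - 1)*1613^( - 1) * 612137^1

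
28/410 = 14/205 =0.07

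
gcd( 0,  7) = 7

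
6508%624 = 268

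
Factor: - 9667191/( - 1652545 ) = 3^1*5^( - 1 )*330509^( - 1 )*3222397^1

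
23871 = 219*109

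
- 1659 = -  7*237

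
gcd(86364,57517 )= 1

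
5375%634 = 303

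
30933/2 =15466  +  1/2 = 15466.50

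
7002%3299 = 404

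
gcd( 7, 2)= 1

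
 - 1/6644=-1/6644 = - 0.00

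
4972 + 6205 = 11177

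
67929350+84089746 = 152019096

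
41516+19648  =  61164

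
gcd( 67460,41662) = 2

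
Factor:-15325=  - 5^2 * 613^1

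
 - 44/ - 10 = 22/5  =  4.40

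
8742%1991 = 778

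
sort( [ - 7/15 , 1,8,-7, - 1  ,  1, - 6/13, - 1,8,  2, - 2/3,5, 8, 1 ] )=[ - 7, - 1, - 1, - 2/3, - 7/15, - 6/13, 1 , 1, 1 , 2 , 5, 8, 8,8 ]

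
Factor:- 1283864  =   - 2^3 * 160483^1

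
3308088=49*67512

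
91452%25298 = 15558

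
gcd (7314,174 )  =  6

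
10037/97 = 103 + 46/97 = 103.47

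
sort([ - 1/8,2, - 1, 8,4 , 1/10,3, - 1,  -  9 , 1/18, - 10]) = [ - 10,-9, - 1 , - 1, - 1/8,1/18,1/10,2,  3, 4, 8]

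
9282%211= 209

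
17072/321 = 53+ 59/321= 53.18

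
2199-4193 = -1994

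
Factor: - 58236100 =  - 2^2 * 5^2*13^1 * 44797^1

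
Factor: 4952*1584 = 2^7*3^2*  11^1*619^1  =  7843968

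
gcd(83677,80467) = 1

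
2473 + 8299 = 10772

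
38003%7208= 1963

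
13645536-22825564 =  - 9180028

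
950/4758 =475/2379 = 0.20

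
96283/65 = 1481  +  18/65 = 1481.28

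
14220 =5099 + 9121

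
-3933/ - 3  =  1311/1 = 1311.00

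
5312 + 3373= 8685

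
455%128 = 71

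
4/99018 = 2/49509  =  0.00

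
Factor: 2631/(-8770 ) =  -3/10= -2^( - 1 )*3^1*5^( - 1)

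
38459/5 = 38459/5 = 7691.80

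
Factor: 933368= 2^3*17^1*6863^1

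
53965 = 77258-23293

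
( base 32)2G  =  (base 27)2Q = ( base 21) 3h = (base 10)80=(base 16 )50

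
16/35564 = 4/8891 = 0.00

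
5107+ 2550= 7657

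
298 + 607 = 905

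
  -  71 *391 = - 27761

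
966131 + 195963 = 1162094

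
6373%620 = 173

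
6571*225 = 1478475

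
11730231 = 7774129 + 3956102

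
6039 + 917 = 6956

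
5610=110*51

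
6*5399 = 32394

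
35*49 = 1715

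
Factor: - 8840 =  - 2^3*5^1  *13^1*17^1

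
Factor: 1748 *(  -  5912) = -2^5*19^1*23^1  *739^1 = -10334176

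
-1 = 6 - 7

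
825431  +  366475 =1191906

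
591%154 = 129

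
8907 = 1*8907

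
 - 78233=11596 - 89829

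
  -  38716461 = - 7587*5103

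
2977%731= 53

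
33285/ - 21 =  - 1585+ 0/1 = -1585.00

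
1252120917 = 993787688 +258333229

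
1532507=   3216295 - 1683788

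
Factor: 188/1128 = 1/6 = 2^(-1)*  3^(- 1) 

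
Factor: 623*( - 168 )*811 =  - 2^3*3^1*7^2*89^1 * 811^1=- 84882504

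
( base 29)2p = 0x53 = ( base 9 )102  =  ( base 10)83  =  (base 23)3E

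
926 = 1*926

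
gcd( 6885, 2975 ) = 85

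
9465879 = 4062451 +5403428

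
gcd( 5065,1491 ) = 1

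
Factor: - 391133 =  - 391133^1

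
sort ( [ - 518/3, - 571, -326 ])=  [ - 571, - 326, - 518/3 ]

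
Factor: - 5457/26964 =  - 17/84 = - 2^( - 2 )*3^ ( - 1)*7^( - 1 )*17^1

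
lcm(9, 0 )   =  0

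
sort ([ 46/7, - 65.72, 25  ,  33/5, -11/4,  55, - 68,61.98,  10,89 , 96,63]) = [ - 68 , - 65.72, - 11/4,  46/7,33/5,10,25,55,61.98,63,89 , 96 ]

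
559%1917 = 559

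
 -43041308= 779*( - 55252 ) 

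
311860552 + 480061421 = 791921973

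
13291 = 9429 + 3862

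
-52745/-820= 10549/164 = 64.32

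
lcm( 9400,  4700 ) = 9400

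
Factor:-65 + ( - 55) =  - 120 = - 2^3*3^1*5^1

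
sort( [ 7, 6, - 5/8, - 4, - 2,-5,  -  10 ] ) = [ - 10,-5, -4, - 2, - 5/8,6, 7 ] 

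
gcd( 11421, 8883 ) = 1269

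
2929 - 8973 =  - 6044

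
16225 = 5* 3245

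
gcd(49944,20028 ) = 12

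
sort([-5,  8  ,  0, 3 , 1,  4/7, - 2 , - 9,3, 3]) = [ - 9, - 5 ,-2,0 , 4/7,1, 3, 3,3  ,  8] 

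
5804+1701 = 7505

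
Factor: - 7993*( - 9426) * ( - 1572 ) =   -  118437652296= - 2^3*3^2*131^1*1571^1*7993^1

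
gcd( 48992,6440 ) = 8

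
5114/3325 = 5114/3325 = 1.54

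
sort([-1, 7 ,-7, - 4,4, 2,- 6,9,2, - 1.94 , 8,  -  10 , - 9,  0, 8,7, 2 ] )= [ - 10, - 9, - 7, - 6,-4,-1.94, - 1,0, 2,2 , 2,4, 7, 7,8, 8,9] 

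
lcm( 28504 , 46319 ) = 370552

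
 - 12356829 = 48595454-60952283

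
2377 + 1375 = 3752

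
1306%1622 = 1306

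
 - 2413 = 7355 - 9768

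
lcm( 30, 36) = 180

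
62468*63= 3935484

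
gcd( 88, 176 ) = 88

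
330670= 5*66134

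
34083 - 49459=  - 15376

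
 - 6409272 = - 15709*408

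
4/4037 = 4/4037 = 0.00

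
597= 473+124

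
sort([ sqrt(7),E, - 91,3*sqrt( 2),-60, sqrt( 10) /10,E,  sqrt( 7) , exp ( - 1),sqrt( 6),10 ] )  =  [ - 91, - 60,sqrt( 10 )/10, exp(- 1), sqrt ( 6),sqrt( 7) , sqrt( 7),  E, E, 3*sqrt( 2),10 ] 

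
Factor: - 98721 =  - 3^2*7^1 * 1567^1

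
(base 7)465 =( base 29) 8b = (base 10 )243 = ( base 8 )363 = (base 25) 9i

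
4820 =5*964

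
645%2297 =645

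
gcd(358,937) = 1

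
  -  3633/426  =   -1211/142 = -8.53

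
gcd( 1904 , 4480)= 112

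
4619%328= 27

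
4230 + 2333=6563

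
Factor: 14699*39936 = 587019264 = 2^10*3^1 *13^1 * 14699^1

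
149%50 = 49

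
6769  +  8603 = 15372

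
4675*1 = 4675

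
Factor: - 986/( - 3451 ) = 2^1*7^(  -  1 ) =2/7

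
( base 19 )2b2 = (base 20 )26D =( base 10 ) 933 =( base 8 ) 1645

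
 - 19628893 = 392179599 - 411808492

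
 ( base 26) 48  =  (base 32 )3g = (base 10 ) 112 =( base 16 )70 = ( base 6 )304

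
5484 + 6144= 11628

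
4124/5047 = 4124/5047 = 0.82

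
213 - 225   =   - 12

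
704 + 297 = 1001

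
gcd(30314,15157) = 15157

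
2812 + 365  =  3177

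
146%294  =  146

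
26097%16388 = 9709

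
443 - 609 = -166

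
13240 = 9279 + 3961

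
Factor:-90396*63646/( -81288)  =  3^4*11^2*31^1*263^1*1129^(  -  1) = 79907553/1129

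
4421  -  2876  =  1545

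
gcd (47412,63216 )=15804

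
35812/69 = 35812/69= 519.01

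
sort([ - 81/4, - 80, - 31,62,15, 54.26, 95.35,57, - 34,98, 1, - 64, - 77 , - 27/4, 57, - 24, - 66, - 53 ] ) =[ -80, - 77, - 66, - 64, - 53, - 34, - 31, - 24,- 81/4, - 27/4 , 1 , 15, 54.26 , 57,57, 62 , 95.35,98]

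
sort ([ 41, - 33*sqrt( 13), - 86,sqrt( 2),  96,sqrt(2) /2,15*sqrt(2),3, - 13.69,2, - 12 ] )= [ - 33*sqrt( 13), - 86, - 13.69, -12, sqrt(2)/2,  sqrt(2), 2, 3, 15*sqrt(2),41,96] 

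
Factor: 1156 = 2^2*17^2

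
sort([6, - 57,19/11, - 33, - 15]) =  [ - 57, - 33 , - 15,19/11,  6 ]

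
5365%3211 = 2154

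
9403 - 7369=2034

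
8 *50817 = 406536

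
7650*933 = 7137450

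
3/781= 3/781 = 0.00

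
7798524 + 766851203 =774649727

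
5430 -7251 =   -  1821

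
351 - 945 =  - 594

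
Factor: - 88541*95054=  - 2^1*37^1*2393^1*47527^1 = - 8416176214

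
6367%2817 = 733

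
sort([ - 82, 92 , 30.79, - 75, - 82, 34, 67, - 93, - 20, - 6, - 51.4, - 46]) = [ - 93, - 82, - 82, - 75, - 51.4,  -  46, - 20, - 6,30.79 , 34, 67,92 ]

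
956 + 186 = 1142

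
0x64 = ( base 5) 400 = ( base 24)44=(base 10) 100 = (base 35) 2U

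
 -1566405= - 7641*205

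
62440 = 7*8920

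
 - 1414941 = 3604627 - 5019568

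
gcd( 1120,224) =224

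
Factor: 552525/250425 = 139/63 = 3^(-2)*7^( - 1) * 139^1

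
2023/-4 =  - 2023/4= -505.75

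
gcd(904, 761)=1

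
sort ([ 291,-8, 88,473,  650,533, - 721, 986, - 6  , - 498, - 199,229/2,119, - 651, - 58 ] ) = [ - 721, - 651,-498, - 199, - 58, - 8, - 6, 88 , 229/2, 119,291, 473, 533, 650,986] 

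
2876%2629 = 247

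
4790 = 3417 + 1373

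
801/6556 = 801/6556 = 0.12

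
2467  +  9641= 12108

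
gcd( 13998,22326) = 6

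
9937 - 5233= 4704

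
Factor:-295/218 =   -  2^(-1)*5^1*59^1*109^( - 1 )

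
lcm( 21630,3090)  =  21630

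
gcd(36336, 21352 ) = 8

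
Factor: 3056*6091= 18614096  =  2^4*191^1  *6091^1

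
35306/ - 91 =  - 35306/91= - 387.98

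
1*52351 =52351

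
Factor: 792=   2^3*3^2*11^1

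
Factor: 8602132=2^2*7^1*11^2*2539^1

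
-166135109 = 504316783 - 670451892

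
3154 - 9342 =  - 6188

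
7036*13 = 91468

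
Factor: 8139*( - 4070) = -33125730 = - 2^1*3^1*5^1*11^1*37^1*2713^1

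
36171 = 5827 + 30344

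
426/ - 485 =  - 1 + 59/485 = - 0.88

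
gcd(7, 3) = 1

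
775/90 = 8 + 11/18 = 8.61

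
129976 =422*308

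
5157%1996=1165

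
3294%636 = 114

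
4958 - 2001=2957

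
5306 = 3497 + 1809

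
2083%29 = 24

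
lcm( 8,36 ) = 72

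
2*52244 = 104488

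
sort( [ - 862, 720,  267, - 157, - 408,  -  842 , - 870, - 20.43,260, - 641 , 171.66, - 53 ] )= [ - 870 ,-862,-842, - 641, - 408 , - 157, - 53, - 20.43, 171.66 , 260 , 267 , 720]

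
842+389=1231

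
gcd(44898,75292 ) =14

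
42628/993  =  42628/993 = 42.93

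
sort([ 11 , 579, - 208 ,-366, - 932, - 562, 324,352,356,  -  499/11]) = [ - 932,  -  562, - 366,-208, -499/11, 11, 324,352,356, 579 ] 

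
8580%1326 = 624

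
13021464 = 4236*3074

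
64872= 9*7208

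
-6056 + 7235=1179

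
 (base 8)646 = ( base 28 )F2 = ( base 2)110100110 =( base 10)422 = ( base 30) E2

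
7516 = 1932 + 5584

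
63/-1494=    - 7/166 =- 0.04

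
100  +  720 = 820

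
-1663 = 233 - 1896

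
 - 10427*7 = - 72989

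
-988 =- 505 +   -  483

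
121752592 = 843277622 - 721525030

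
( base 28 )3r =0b1101111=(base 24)4f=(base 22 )51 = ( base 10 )111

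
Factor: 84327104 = 2^6*193^1*6827^1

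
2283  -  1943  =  340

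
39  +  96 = 135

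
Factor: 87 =3^1*29^1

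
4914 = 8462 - 3548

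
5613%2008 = 1597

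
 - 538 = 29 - 567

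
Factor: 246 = 2^1*3^1*41^1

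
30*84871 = 2546130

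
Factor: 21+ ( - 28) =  - 7 = - 7^1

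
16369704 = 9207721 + 7161983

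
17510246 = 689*25414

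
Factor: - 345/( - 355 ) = 69/71 =3^1*23^1* 71^(- 1 ) 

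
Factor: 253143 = 3^2*11^1*2557^1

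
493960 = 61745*8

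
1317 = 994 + 323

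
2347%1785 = 562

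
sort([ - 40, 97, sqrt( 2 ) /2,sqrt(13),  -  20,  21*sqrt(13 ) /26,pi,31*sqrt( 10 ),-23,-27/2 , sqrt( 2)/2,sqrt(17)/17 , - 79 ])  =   [  -  79, - 40 , - 23 ,-20,-27/2, sqrt( 17 ) /17,sqrt(2) /2, sqrt( 2) /2 , 21 * sqrt( 13 )/26, pi,sqrt(13),97, 31*sqrt(10) ] 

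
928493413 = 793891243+134602170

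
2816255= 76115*37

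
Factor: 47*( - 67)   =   - 47^1*67^1= - 3149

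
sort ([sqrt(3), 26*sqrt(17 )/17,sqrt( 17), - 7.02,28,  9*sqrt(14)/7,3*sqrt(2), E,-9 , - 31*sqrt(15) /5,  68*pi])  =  [ - 31*sqrt(15 ) /5, - 9,-7.02, sqrt(3 ), E, sqrt( 17 ),  3 * sqrt (2), 9*sqrt(14 ) /7,26 * sqrt (17)/17,28, 68*pi] 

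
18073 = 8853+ 9220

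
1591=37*43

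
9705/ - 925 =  -1941/185 = - 10.49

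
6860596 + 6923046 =13783642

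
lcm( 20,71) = 1420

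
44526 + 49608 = 94134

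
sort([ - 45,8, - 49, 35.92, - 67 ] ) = [ -67,-49,-45, 8, 35.92 ]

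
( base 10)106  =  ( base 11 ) 97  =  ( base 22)4i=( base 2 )1101010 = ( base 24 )4a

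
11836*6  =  71016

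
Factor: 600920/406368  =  2^(-2)*3^(  -  2)*5^1*17^( - 1)*181^1 = 905/612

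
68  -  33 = 35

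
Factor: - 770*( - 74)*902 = 2^3*5^1*7^1*11^2*37^1 * 41^1  =  51395960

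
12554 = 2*6277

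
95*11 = 1045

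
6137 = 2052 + 4085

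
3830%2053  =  1777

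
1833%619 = 595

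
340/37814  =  170/18907= 0.01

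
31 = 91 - 60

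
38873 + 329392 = 368265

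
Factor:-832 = -2^6*13^1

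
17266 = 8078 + 9188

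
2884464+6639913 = 9524377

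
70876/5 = 14175  +  1/5= 14175.20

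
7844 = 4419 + 3425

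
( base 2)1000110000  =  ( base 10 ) 560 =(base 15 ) 275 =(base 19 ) 1a9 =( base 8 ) 1060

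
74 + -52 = 22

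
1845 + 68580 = 70425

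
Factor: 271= 271^1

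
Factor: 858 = 2^1*3^1* 11^1 *13^1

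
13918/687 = 20 + 178/687 = 20.26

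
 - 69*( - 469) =32361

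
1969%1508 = 461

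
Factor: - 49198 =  - 2^1 * 17^1 * 1447^1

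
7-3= 4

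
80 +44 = 124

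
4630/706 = 2315/353 = 6.56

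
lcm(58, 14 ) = 406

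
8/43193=8/43193 = 0.00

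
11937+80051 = 91988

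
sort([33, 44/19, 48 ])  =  [ 44/19,33,48 ]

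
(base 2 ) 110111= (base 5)210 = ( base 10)55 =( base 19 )2h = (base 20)2F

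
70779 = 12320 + 58459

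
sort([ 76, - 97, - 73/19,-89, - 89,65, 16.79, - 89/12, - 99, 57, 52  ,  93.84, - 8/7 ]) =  [ - 99, - 97,-89,-89, - 89/12,-73/19 , - 8/7,16.79,52,57,65, 76,93.84]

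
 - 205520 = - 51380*4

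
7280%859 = 408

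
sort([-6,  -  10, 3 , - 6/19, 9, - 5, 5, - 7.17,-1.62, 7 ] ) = [ - 10, - 7.17, - 6 ,-5 , - 1.62,  -  6/19, 3,5, 7,9] 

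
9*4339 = 39051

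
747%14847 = 747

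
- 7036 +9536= 2500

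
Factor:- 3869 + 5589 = 1720 = 2^3*5^1*43^1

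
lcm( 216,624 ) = 5616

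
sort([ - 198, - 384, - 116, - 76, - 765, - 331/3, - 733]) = [ - 765, - 733, - 384, - 198,  -  116,-331/3, - 76 ] 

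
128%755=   128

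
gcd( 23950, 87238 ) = 2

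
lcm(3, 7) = 21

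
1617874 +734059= 2351933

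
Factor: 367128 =2^3 * 3^2*5099^1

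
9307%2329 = 2320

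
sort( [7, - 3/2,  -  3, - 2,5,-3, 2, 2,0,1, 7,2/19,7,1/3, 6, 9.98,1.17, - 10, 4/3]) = [ - 10, -3, - 3, - 2, - 3/2 , 0, 2/19, 1/3,1, 1.17,4/3,2, 2,5,6, 7,  7, 7,9.98]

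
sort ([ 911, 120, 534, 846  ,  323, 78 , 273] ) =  [78  ,  120, 273, 323, 534, 846 , 911 ]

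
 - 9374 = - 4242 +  - 5132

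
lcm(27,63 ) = 189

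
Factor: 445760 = 2^6*5^1*7^1*199^1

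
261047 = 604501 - 343454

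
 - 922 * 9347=-8617934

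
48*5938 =285024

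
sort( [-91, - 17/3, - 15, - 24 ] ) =[ - 91, - 24, - 15, - 17/3 ] 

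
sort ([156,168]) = [ 156,  168]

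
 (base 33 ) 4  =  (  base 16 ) 4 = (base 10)4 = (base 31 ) 4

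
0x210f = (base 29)A1O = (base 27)bgc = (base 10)8463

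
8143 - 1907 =6236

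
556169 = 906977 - 350808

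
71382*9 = 642438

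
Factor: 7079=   7079^1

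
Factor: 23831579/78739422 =2^( - 1)*3^( - 1 )*4457^1*5347^1*13123237^( - 1) 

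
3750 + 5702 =9452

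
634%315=4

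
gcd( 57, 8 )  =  1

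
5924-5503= 421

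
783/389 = 783/389 = 2.01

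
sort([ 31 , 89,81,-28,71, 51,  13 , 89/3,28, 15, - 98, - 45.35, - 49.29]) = [ - 98, - 49.29, - 45.35, - 28, 13,  15 , 28,  89/3,31,51, 71,  81,89 ] 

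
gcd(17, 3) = 1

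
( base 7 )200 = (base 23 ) 46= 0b1100010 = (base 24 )42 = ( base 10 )98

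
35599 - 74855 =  - 39256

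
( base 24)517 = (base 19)814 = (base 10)2911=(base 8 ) 5537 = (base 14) 10BD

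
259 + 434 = 693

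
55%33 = 22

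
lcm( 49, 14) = 98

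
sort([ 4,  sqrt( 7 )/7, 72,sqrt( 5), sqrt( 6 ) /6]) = [sqrt(7 )/7, sqrt(6 )/6, sqrt( 5), 4, 72 ]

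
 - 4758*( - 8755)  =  41656290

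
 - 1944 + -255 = -2199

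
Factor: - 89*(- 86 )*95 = 2^1 * 5^1 * 19^1*43^1*89^1 = 727130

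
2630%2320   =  310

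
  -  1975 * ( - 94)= 185650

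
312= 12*26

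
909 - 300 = 609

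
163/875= 163/875 = 0.19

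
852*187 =159324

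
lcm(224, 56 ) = 224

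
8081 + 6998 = 15079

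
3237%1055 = 72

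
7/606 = 7/606 = 0.01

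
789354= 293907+495447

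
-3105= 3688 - 6793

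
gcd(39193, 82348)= 7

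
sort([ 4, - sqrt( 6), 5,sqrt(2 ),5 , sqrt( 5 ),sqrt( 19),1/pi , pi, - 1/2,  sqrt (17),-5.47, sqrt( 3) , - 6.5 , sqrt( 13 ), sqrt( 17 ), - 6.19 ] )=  [ - 6.5, - 6.19,- 5.47, - sqrt ( 6), - 1/2,1/pi,  sqrt(2), sqrt( 3),sqrt(5), pi, sqrt( 13),4, sqrt( 17 ), sqrt( 17 ), sqrt( 19), 5, 5]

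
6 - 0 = 6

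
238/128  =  119/64 = 1.86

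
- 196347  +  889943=693596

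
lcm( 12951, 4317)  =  12951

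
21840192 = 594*36768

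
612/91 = 612/91= 6.73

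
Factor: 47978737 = 101^1 * 475037^1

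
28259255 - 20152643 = 8106612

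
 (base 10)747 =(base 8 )1353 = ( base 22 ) 1bl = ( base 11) 61a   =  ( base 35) lc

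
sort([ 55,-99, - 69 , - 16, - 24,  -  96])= [ - 99, - 96, - 69, - 24, - 16,55] 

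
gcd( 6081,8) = 1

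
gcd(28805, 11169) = 1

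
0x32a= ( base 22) 1ei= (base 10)810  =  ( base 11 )677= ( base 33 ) oi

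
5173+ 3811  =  8984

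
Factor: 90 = 2^1*3^2 * 5^1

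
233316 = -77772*( - 3)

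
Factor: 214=2^1 * 107^1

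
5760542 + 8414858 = 14175400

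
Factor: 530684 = 2^2*7^1 * 11^1*1723^1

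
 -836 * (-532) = 444752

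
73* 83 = 6059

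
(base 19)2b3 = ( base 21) 22A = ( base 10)934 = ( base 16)3A6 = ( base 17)33G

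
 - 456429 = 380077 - 836506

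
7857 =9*873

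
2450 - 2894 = -444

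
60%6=0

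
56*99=5544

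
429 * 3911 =1677819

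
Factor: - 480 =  - 2^5*3^1 * 5^1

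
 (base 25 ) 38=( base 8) 123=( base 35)2D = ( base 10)83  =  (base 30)2N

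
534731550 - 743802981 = -209071431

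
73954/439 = 73954/439 = 168.46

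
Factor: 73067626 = 2^1*199^1*183587^1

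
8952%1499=1457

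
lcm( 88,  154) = 616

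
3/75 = 1/25= 0.04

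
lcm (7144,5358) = 21432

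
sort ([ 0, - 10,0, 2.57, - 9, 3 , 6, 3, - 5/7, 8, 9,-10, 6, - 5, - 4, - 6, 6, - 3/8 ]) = [ - 10,-10, - 9, - 6, - 5, - 4, - 5/7, - 3/8, 0 , 0, 2.57,3, 3,  6,6,6,8, 9 ]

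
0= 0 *4357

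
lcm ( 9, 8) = 72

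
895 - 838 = 57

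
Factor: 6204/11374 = 2^1*3^1 *11^( - 1) = 6/11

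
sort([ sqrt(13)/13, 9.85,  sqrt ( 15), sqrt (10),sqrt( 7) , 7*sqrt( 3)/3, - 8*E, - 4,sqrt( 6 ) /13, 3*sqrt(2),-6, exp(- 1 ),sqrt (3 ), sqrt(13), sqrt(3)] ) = [ - 8*E, - 6, - 4,sqrt (6 )/13, sqrt (13)/13, exp( - 1),sqrt( 3), sqrt (3),sqrt( 7),  sqrt(10), sqrt( 13 ), sqrt (15), 7 * sqrt( 3) /3, 3 * sqrt( 2), 9.85]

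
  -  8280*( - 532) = 4404960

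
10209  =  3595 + 6614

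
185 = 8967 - 8782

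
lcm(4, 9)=36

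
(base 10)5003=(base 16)138b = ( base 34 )4B5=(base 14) 1B75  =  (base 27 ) 6n8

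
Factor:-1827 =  - 3^2*7^1*29^1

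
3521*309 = 1087989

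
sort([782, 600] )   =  [ 600,782 ] 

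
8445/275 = 30+ 39/55 = 30.71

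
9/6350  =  9/6350 = 0.00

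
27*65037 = 1755999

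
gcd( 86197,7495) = 1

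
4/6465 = 4/6465 = 0.00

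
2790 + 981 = 3771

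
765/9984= 255/3328 = 0.08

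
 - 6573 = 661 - 7234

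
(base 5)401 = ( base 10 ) 101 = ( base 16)65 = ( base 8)145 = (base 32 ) 35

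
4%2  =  0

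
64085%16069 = 15878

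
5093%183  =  152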